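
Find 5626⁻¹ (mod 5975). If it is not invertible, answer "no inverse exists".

4126

Run Euclid on (5975, 5626):
5975 = 1*5626 + 349
5626 = 16*349 + 42
349 = 8*42 + 13
42 = 3*13 + 3
13 = 4*3 + 1
3 = 3*1 + 0
The gcd is 1. Working backward:
1 = 13 − 4·3
1 = −4·42 + 13·13
1 = 13·349 − 108·42
1 = −108·5626 + 1741·349
1 = 1741·5975 − 1849·5626
Hence 5626⁻¹ ≡ -1849 ≡ 4126 (mod 5975).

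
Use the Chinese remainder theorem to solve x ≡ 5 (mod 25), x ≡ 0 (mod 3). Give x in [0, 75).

Write x = 5 + 25·k. Then 25·k ≡ 0 − 5 ≡ 1 (mod 3).
Need 25⁻¹ mod 3. Extended Euclid on (3, 1):
3 = 3×1 + 0
25⁻¹ ≡ 1 (mod 3), so k ≡ 1·1 ≡ 1 (mod 3).
x = 5 + 25·1 = 30.

30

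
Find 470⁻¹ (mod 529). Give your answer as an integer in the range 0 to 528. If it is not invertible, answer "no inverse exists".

gcd(529, 470) by repeated division:
529 = 1·470 + 59
470 = 7·59 + 57
59 = 1·57 + 2
57 = 28·2 + 1
2 = 2·1 + 0
Since gcd(470, 529) = 1, back-substitute to write 1 as a combination:
1 = 57 − 28·2
1 = −28·59 + 29·57
1 = 29·470 − 231·59
1 = −231·529 + 260·470
So 470·260 ≡ 1 (mod 529).

260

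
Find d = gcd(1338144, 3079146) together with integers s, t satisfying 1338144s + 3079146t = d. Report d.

Apply Euclid's algorithm to 3079146 and 1338144:
3079146 = 2×1338144 + 402858
1338144 = 3×402858 + 129570
402858 = 3×129570 + 14148
129570 = 9×14148 + 2238
14148 = 6×2238 + 720
2238 = 3×720 + 78
720 = 9×78 + 18
78 = 4×18 + 6
18 = 3×6 + 0
gcd(1338144, 3079146) = 6.
Working backward:
6 = 78 − 4·18
6 = −4·720 + 37·78
6 = 37·2238 − 115·720
6 = −115·14148 + 727·2238
6 = 727·129570 − 6658·14148
6 = −6658·402858 + 20701·129570
6 = 20701·1338144 − 68761·402858
6 = −68761·3079146 + 158223·1338144
So 6 = (-68761)·3079146 + (158223)·1338144.

6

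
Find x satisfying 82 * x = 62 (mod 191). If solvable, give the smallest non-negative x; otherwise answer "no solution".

First find gcd(82, 191):
191 = 2*82 + 27
82 = 3*27 + 1
27 = 27*1 + 0
gcd = 1, so a unique solution mod 191 exists.
Back-substitute for the Bézout coefficients:
1 = 82 − 3·27
1 = −3·191 + 7·82
So 82·(7) ≡ 1 (mod 191), giving 82⁻¹ ≡ 7.
x ≡ 82⁻¹·62 ≡ 7·62 ≡ 52 (mod 191).

52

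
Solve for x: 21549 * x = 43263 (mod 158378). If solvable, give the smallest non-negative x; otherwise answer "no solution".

11247

First find gcd(21549, 158378):
158378 = 7×21549 + 7535
21549 = 2×7535 + 6479
7535 = 1×6479 + 1056
6479 = 6×1056 + 143
1056 = 7×143 + 55
143 = 2×55 + 33
55 = 1×33 + 22
33 = 1×22 + 11
22 = 2×11 + 0
gcd = 11 and 11 | 43263, so solutions exist. Divide through by 11: 1959x ≡ 3933 (mod 14398).
Now find 1959⁻¹ mod 14398:
14398 = 7*1959 + 685
1959 = 2*685 + 589
685 = 1*589 + 96
589 = 6*96 + 13
96 = 7*13 + 5
13 = 2*5 + 3
5 = 1*3 + 2
3 = 1*2 + 1
2 = 2*1 + 0
Back-substitute:
1 = 3 − 2
1 = −5 + 2·3
1 = 2·13 − 5·5
1 = −5·96 + 37·13
1 = 37·589 − 227·96
1 = −227·685 + 264·589
1 = 264·1959 − 755·685
1 = −755·14398 + 5549·1959
So 1959⁻¹ ≡ 5549 (mod 14398).
Then x ≡ 5549·3933 ≡ 11247 (mod 14398); the smallest non-negative solution is x = 11247.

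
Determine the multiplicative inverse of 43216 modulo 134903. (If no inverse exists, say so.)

118499

gcd(134903, 43216) by repeated division:
134903 = 3*43216 + 5255
43216 = 8*5255 + 1176
5255 = 4*1176 + 551
1176 = 2*551 + 74
551 = 7*74 + 33
74 = 2*33 + 8
33 = 4*8 + 1
8 = 8*1 + 0
The gcd is 1. Working backward:
1 = 33 − 4·8
1 = −4·74 + 9·33
1 = 9·551 − 67·74
1 = −67·1176 + 143·551
1 = 143·5255 − 639·1176
1 = −639·43216 + 5255·5255
1 = 5255·134903 − 16404·43216
Thus 43216·(-16404) ≡ 1 (mod 134903); reducing, -16404 mod 134903 = 118499.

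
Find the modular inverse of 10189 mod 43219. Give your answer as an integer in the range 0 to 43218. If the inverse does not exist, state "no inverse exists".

Extended Euclidean algorithm:
43219 = 4*10189 + 2463
10189 = 4*2463 + 337
2463 = 7*337 + 104
337 = 3*104 + 25
104 = 4*25 + 4
25 = 6*4 + 1
4 = 4*1 + 0
The gcd is 1. Working backward:
1 = 25 − 6·4
1 = −6·104 + 25·25
1 = 25·337 − 81·104
1 = −81·2463 + 592·337
1 = 592·10189 − 2449·2463
1 = −2449·43219 + 10388·10189
So 10189·10388 ≡ 1 (mod 43219).

10388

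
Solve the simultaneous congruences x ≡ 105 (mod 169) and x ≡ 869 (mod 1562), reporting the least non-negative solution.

Write x = 105 + 169·k. Then 169·k ≡ 869 − 105 ≡ 764 (mod 1562).
Need 169⁻¹ mod 1562. Extended Euclid on (1562, 169):
1562 = 9*169 + 41
169 = 4*41 + 5
41 = 8*5 + 1
5 = 5*1 + 0
Back-substitute:
1 = 41 − 8·5
1 = −8·169 + 33·41
1 = 33·1562 − 305·169
169⁻¹ ≡ 1257 (mod 1562), so k ≡ 1257·764 ≡ 1280 (mod 1562).
x = 105 + 169·1280 = 216425.

216425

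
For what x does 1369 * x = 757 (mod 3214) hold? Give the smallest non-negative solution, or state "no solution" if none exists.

First find gcd(1369, 3214):
3214 = 2×1369 + 476
1369 = 2×476 + 417
476 = 1×417 + 59
417 = 7×59 + 4
59 = 14×4 + 3
4 = 1×3 + 1
3 = 3×1 + 0
gcd = 1, so a unique solution mod 3214 exists.
Back-substitute for the Bézout coefficients:
1 = 4 − 3
1 = −59 + 15·4
1 = 15·417 − 106·59
1 = −106·476 + 121·417
1 = 121·1369 − 348·476
1 = −348·3214 + 817·1369
So 1369·(817) ≡ 1 (mod 3214), giving 1369⁻¹ ≡ 817.
x ≡ 1369⁻¹·757 ≡ 817·757 ≡ 1381 (mod 3214).

1381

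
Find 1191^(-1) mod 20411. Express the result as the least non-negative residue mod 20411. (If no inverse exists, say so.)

12819

Run Euclid on (20411, 1191):
20411 = 17*1191 + 164
1191 = 7*164 + 43
164 = 3*43 + 35
43 = 1*35 + 8
35 = 4*8 + 3
8 = 2*3 + 2
3 = 1*2 + 1
2 = 2*1 + 0
The gcd is 1. Working backward:
1 = 3 − 2
1 = −8 + 3·3
1 = 3·35 − 13·8
1 = −13·43 + 16·35
1 = 16·164 − 61·43
1 = −61·1191 + 443·164
1 = 443·20411 − 7592·1191
Hence 1191⁻¹ ≡ -7592 ≡ 12819 (mod 20411).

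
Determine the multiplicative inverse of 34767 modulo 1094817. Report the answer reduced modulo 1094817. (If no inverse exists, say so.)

Euclidean algorithm on 1094817, 34767:
1094817 = 31·34767 + 17040
34767 = 2·17040 + 687
17040 = 24·687 + 552
687 = 1·552 + 135
552 = 4·135 + 12
135 = 11·12 + 3
12 = 4·3 + 0
Since gcd = 3 > 1, 34767 is not a unit mod 1094817.

no inverse exists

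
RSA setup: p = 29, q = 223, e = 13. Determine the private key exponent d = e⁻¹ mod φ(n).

φ(n) = (p−1)(q−1) = 28·222 = 6216.
Need d with 13·d ≡ 1 (mod 6216). Apply the extended Euclidean algorithm:
6216 = 478×13 + 2
13 = 6×2 + 1
2 = 2×1 + 0
Back-substitute:
1 = 13 − 6·2
1 = −6·6216 + 2869·13
So 13·2869 ≡ 1 (mod 6216), hence d = 2869.

2869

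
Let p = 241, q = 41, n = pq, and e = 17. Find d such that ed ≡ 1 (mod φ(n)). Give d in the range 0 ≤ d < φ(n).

3953

φ(n) = (p−1)(q−1) = 240·40 = 9600.
Need d with 17·d ≡ 1 (mod 9600). Apply the extended Euclidean algorithm:
9600 = 564·17 + 12
17 = 1·12 + 5
12 = 2·5 + 2
5 = 2·2 + 1
2 = 2·1 + 0
Back-substitute:
1 = 5 − 2·2
1 = −2·12 + 5·5
1 = 5·17 − 7·12
1 = −7·9600 + 3953·17
So 17·3953 ≡ 1 (mod 9600), hence d = 3953.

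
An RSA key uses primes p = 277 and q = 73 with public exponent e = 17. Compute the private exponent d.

φ(n) = (p−1)(q−1) = 276·72 = 19872.
Need d with 17·d ≡ 1 (mod 19872). Apply the extended Euclidean algorithm:
19872 = 1168·17 + 16
17 = 1·16 + 1
16 = 16·1 + 0
Back-substitute:
1 = 17 − 16
1 = −19872 + 1169·17
So 17·1169 ≡ 1 (mod 19872), hence d = 1169.

1169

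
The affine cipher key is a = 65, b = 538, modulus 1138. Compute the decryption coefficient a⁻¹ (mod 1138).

1103

Extended Euclidean algorithm:
1138 = 17·65 + 33
65 = 1·33 + 32
33 = 1·32 + 1
32 = 32·1 + 0
gcd = 1, so the inverse exists. Back-substitute:
1 = 33 − 32
1 = −65 + 2·33
1 = 2·1138 − 35·65
Thus 65·(-35) ≡ 1 (mod 1138); reducing, -35 mod 1138 = 1103.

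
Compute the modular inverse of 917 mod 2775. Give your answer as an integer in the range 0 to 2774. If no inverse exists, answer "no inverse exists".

Extended Euclidean algorithm:
2775 = 3×917 + 24
917 = 38×24 + 5
24 = 4×5 + 4
5 = 1×4 + 1
4 = 4×1 + 0
gcd = 1, so the inverse exists. Back-substitute:
1 = 5 − 4
1 = −24 + 5·5
1 = 5·917 − 191·24
1 = −191·2775 + 578·917
So 917·578 ≡ 1 (mod 2775).

578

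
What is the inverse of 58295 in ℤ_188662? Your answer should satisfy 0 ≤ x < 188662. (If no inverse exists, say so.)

58487

Run Euclid on (188662, 58295):
188662 = 3×58295 + 13777
58295 = 4×13777 + 3187
13777 = 4×3187 + 1029
3187 = 3×1029 + 100
1029 = 10×100 + 29
100 = 3×29 + 13
29 = 2×13 + 3
13 = 4×3 + 1
3 = 3×1 + 0
The gcd is 1. Working backward:
1 = 13 − 4·3
1 = −4·29 + 9·13
1 = 9·100 − 31·29
1 = −31·1029 + 319·100
1 = 319·3187 − 988·1029
1 = −988·13777 + 4271·3187
1 = 4271·58295 − 18072·13777
1 = −18072·188662 + 58487·58295
So 58295·58487 ≡ 1 (mod 188662).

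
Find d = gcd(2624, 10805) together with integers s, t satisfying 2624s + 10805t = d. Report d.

1

Apply Euclid's algorithm to 10805 and 2624:
10805 = 4*2624 + 309
2624 = 8*309 + 152
309 = 2*152 + 5
152 = 30*5 + 2
5 = 2*2 + 1
2 = 2*1 + 0
gcd(2624, 10805) = 1.
Working backward:
1 = 5 − 2·2
1 = −2·152 + 61·5
1 = 61·309 − 124·152
1 = −124·2624 + 1053·309
1 = 1053·10805 − 4336·2624
So 1 = (1053)·10805 + (-4336)·2624.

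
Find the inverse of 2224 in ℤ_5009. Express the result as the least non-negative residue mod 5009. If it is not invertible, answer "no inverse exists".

Apply the Euclidean algorithm to 5009 and 2224:
5009 = 2×2224 + 561
2224 = 3×561 + 541
561 = 1×541 + 20
541 = 27×20 + 1
20 = 20×1 + 0
Since gcd(2224, 5009) = 1, back-substitute to write 1 as a combination:
1 = 541 − 27·20
1 = −27·561 + 28·541
1 = 28·2224 − 111·561
1 = −111·5009 + 250·2224
So 2224·250 ≡ 1 (mod 5009).

250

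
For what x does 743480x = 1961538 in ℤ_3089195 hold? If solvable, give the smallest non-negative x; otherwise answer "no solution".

no solution

gcd(743480, 3089195):
3089195 = 4*743480 + 115275
743480 = 6*115275 + 51830
115275 = 2*51830 + 11615
51830 = 4*11615 + 5370
11615 = 2*5370 + 875
5370 = 6*875 + 120
875 = 7*120 + 35
120 = 3*35 + 15
35 = 2*15 + 5
15 = 3*5 + 0
gcd = 5, but 5 ∤ 1961538, so the congruence has no solution.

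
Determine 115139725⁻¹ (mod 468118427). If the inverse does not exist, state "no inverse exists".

Run Euclid on (468118427, 115139725):
468118427 = 4×115139725 + 7559527
115139725 = 15×7559527 + 1746820
7559527 = 4×1746820 + 572247
1746820 = 3×572247 + 30079
572247 = 19×30079 + 746
30079 = 40×746 + 239
746 = 3×239 + 29
239 = 8×29 + 7
29 = 4×7 + 1
7 = 7×1 + 0
gcd = 1, so the inverse exists. Back-substitute:
1 = 29 − 4·7
1 = −4·239 + 33·29
1 = 33·746 − 103·239
1 = −103·30079 + 4153·746
1 = 4153·572247 − 79010·30079
1 = −79010·1746820 + 241183·572247
1 = 241183·7559527 − 1043742·1746820
1 = −1043742·115139725 + 15897313·7559527
1 = 15897313·468118427 − 64632994·115139725
Thus 115139725·(-64632994) ≡ 1 (mod 468118427); reducing, -64632994 mod 468118427 = 403485433.

403485433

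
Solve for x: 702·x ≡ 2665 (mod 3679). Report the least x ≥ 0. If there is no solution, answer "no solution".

First find gcd(702, 3679):
3679 = 5*702 + 169
702 = 4*169 + 26
169 = 6*26 + 13
26 = 2*13 + 0
gcd = 13 and 13 | 2665, so solutions exist. Divide through by 13: 54x ≡ 205 (mod 283).
Now find 54⁻¹ mod 283:
283 = 5·54 + 13
54 = 4·13 + 2
13 = 6·2 + 1
2 = 2·1 + 0
Back-substitute:
1 = 13 − 6·2
1 = −6·54 + 25·13
1 = 25·283 − 131·54
So 54·(-131) ≡ 1 (mod 283), i.e. 54⁻¹ ≡ 152.
Then x ≡ 152·205 ≡ 30 (mod 283); the smallest non-negative solution is x = 30.

30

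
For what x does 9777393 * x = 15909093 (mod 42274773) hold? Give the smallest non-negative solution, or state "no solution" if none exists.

897417

First find gcd(9777393, 42274773):
42274773 = 4×9777393 + 3165201
9777393 = 3×3165201 + 281790
3165201 = 11×281790 + 65511
281790 = 4×65511 + 19746
65511 = 3×19746 + 6273
19746 = 3×6273 + 927
6273 = 6×927 + 711
927 = 1×711 + 216
711 = 3×216 + 63
216 = 3×63 + 27
63 = 2×27 + 9
27 = 3×9 + 0
gcd = 9 and 9 | 15909093, so solutions exist. Divide through by 9: 1086377x ≡ 1767677 (mod 4697197).
Now find 1086377⁻¹ mod 4697197:
4697197 = 4×1086377 + 351689
1086377 = 3×351689 + 31310
351689 = 11×31310 + 7279
31310 = 4×7279 + 2194
7279 = 3×2194 + 697
2194 = 3×697 + 103
697 = 6×103 + 79
103 = 1×79 + 24
79 = 3×24 + 7
24 = 3×7 + 3
7 = 2×3 + 1
3 = 3×1 + 0
Back-substitute:
1 = 7 − 2·3
1 = −2·24 + 7·7
1 = 7·79 − 23·24
1 = −23·103 + 30·79
1 = 30·697 − 203·103
1 = −203·2194 + 639·697
1 = 639·7279 − 2120·2194
1 = −2120·31310 + 9119·7279
1 = 9119·351689 − 102429·31310
1 = −102429·1086377 + 316406·351689
1 = 316406·4697197 − 1368053·1086377
So 1086377·(-1368053) ≡ 1 (mod 4697197), i.e. 1086377⁻¹ ≡ 3329144.
Then x ≡ 3329144·1767677 ≡ 897417 (mod 4697197); the smallest non-negative solution is x = 897417.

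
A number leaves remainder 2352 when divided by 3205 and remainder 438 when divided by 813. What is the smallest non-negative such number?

742707

Write x = 2352 + 3205·k. Then 3205·k ≡ 438 − 2352 ≡ 525 (mod 813).
Need 3205⁻¹ mod 813. Extended Euclid on (813, 766):
813 = 1*766 + 47
766 = 16*47 + 14
47 = 3*14 + 5
14 = 2*5 + 4
5 = 1*4 + 1
4 = 4*1 + 0
Back-substitute:
1 = 5 − 4
1 = −14 + 3·5
1 = 3·47 − 10·14
1 = −10·766 + 163·47
1 = 163·813 − 173·766
3205⁻¹ ≡ 640 (mod 813), so k ≡ 640·525 ≡ 231 (mod 813).
x = 2352 + 3205·231 = 742707.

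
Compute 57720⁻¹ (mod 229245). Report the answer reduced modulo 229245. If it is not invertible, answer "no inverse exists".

Euclidean algorithm on 229245, 57720:
229245 = 3*57720 + 56085
57720 = 1*56085 + 1635
56085 = 34*1635 + 495
1635 = 3*495 + 150
495 = 3*150 + 45
150 = 3*45 + 15
45 = 3*15 + 0
The gcd is 15, not 1, hence no inverse exists.

no inverse exists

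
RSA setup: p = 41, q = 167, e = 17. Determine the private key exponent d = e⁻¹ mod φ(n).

1953

φ(n) = (p−1)(q−1) = 40·166 = 6640.
Need d with 17·d ≡ 1 (mod 6640). Apply the extended Euclidean algorithm:
6640 = 390*17 + 10
17 = 1*10 + 7
10 = 1*7 + 3
7 = 2*3 + 1
3 = 3*1 + 0
Back-substitute:
1 = 7 − 2·3
1 = −2·10 + 3·7
1 = 3·17 − 5·10
1 = −5·6640 + 1953·17
So 17·1953 ≡ 1 (mod 6640), hence d = 1953.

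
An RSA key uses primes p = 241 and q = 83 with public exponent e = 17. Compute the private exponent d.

φ(n) = (p−1)(q−1) = 240·82 = 19680.
Need d with 17·d ≡ 1 (mod 19680). Apply the extended Euclidean algorithm:
19680 = 1157×17 + 11
17 = 1×11 + 6
11 = 1×6 + 5
6 = 1×5 + 1
5 = 5×1 + 0
Back-substitute:
1 = 6 − 5
1 = −11 + 2·6
1 = 2·17 − 3·11
1 = −3·19680 + 3473·17
So 17·3473 ≡ 1 (mod 19680), hence d = 3473.

3473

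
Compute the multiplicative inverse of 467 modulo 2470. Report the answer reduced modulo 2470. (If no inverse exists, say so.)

1793

Run Euclid on (2470, 467):
2470 = 5*467 + 135
467 = 3*135 + 62
135 = 2*62 + 11
62 = 5*11 + 7
11 = 1*7 + 4
7 = 1*4 + 3
4 = 1*3 + 1
3 = 3*1 + 0
The gcd is 1. Working backward:
1 = 4 − 3
1 = −7 + 2·4
1 = 2·11 − 3·7
1 = −3·62 + 17·11
1 = 17·135 − 37·62
1 = −37·467 + 128·135
1 = 128·2470 − 677·467
So 467·(-677) ≡ 1 (mod 2470), and -677 ≡ 1793 (mod 2470).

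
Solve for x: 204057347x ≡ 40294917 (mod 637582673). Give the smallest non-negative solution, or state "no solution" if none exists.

16271699

First find gcd(204057347, 637582673):
637582673 = 3×204057347 + 25410632
204057347 = 8×25410632 + 772291
25410632 = 32×772291 + 697320
772291 = 1×697320 + 74971
697320 = 9×74971 + 22581
74971 = 3×22581 + 7228
22581 = 3×7228 + 897
7228 = 8×897 + 52
897 = 17×52 + 13
52 = 4×13 + 0
gcd = 13 and 13 | 40294917, so solutions exist. Divide through by 13: 15696719x ≡ 3099609 (mod 49044821).
Now find 15696719⁻¹ mod 49044821:
49044821 = 3*15696719 + 1954664
15696719 = 8*1954664 + 59407
1954664 = 32*59407 + 53640
59407 = 1*53640 + 5767
53640 = 9*5767 + 1737
5767 = 3*1737 + 556
1737 = 3*556 + 69
556 = 8*69 + 4
69 = 17*4 + 1
4 = 4*1 + 0
Back-substitute:
1 = 69 − 17·4
1 = −17·556 + 137·69
1 = 137·1737 − 428·556
1 = −428·5767 + 1421·1737
1 = 1421·53640 − 13217·5767
1 = −13217·59407 + 14638·53640
1 = 14638·1954664 − 481633·59407
1 = −481633·15696719 + 3867702·1954664
1 = 3867702·49044821 − 12084739·15696719
So 15696719·(-12084739) ≡ 1 (mod 49044821), i.e. 15696719⁻¹ ≡ 36960082.
Then x ≡ 36960082·3099609 ≡ 16271699 (mod 49044821); the smallest non-negative solution is x = 16271699.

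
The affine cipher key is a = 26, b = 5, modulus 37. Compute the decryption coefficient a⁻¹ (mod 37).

10

Run Euclid on (37, 26):
37 = 1×26 + 11
26 = 2×11 + 4
11 = 2×4 + 3
4 = 1×3 + 1
3 = 3×1 + 0
gcd = 1, so the inverse exists. Back-substitute:
1 = 4 − 3
1 = −11 + 3·4
1 = 3·26 − 7·11
1 = −7·37 + 10·26
So 26·10 ≡ 1 (mod 37).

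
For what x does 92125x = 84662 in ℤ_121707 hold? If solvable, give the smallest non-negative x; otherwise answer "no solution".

47969

First find gcd(92125, 121707):
121707 = 1×92125 + 29582
92125 = 3×29582 + 3379
29582 = 8×3379 + 2550
3379 = 1×2550 + 829
2550 = 3×829 + 63
829 = 13×63 + 10
63 = 6×10 + 3
10 = 3×3 + 1
3 = 3×1 + 0
gcd = 1, so a unique solution mod 121707 exists.
Back-substitute for the Bézout coefficients:
1 = 10 − 3·3
1 = −3·63 + 19·10
1 = 19·829 − 250·63
1 = −250·2550 + 769·829
1 = 769·3379 − 1019·2550
1 = −1019·29582 + 8921·3379
1 = 8921·92125 − 27782·29582
1 = −27782·121707 + 36703·92125
So 92125·(36703) ≡ 1 (mod 121707), giving 92125⁻¹ ≡ 36703.
x ≡ 92125⁻¹·84662 ≡ 36703·84662 ≡ 47969 (mod 121707).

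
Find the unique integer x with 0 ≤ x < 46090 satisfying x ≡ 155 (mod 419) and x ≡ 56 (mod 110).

41636

Write x = 155 + 419·k. Then 419·k ≡ 56 − 155 ≡ 11 (mod 110).
Need 419⁻¹ mod 110. Extended Euclid on (110, 89):
110 = 1*89 + 21
89 = 4*21 + 5
21 = 4*5 + 1
5 = 5*1 + 0
Back-substitute:
1 = 21 − 4·5
1 = −4·89 + 17·21
1 = 17·110 − 21·89
419⁻¹ ≡ 89 (mod 110), so k ≡ 89·11 ≡ 99 (mod 110).
x = 155 + 419·99 = 41636.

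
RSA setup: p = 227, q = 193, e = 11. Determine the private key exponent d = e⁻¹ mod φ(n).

φ(n) = (p−1)(q−1) = 226·192 = 43392.
Need d with 11·d ≡ 1 (mod 43392). Apply the extended Euclidean algorithm:
43392 = 3944×11 + 8
11 = 1×8 + 3
8 = 2×3 + 2
3 = 1×2 + 1
2 = 2×1 + 0
Back-substitute:
1 = 3 − 2
1 = −8 + 3·3
1 = 3·11 − 4·8
1 = −4·43392 + 15779·11
So 11·15779 ≡ 1 (mod 43392), hence d = 15779.

15779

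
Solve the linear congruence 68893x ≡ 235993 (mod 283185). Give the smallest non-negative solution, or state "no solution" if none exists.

First find gcd(68893, 283185):
283185 = 4·68893 + 7613
68893 = 9·7613 + 376
7613 = 20·376 + 93
376 = 4·93 + 4
93 = 23·4 + 1
4 = 4·1 + 0
gcd = 1, so a unique solution mod 283185 exists.
Back-substitute for the Bézout coefficients:
1 = 93 − 23·4
1 = −23·376 + 93·93
1 = 93·7613 − 1883·376
1 = −1883·68893 + 17040·7613
1 = 17040·283185 − 70043·68893
So 68893·(-70043) ≡ 1 (mod 283185), giving 68893⁻¹ ≡ 213142.
x ≡ 68893⁻¹·235993 ≡ 213142·235993 ≡ 133936 (mod 283185).

133936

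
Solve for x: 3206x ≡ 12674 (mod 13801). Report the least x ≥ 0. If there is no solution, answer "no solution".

First find gcd(3206, 13801):
13801 = 4×3206 + 977
3206 = 3×977 + 275
977 = 3×275 + 152
275 = 1×152 + 123
152 = 1×123 + 29
123 = 4×29 + 7
29 = 4×7 + 1
7 = 7×1 + 0
gcd = 1, so a unique solution mod 13801 exists.
Back-substitute for the Bézout coefficients:
1 = 29 − 4·7
1 = −4·123 + 17·29
1 = 17·152 − 21·123
1 = −21·275 + 38·152
1 = 38·977 − 135·275
1 = −135·3206 + 443·977
1 = 443·13801 − 1907·3206
So 3206·(-1907) ≡ 1 (mod 13801), giving 3206⁻¹ ≡ 11894.
x ≡ 3206⁻¹·12674 ≡ 11894·12674 ≡ 10034 (mod 13801).

10034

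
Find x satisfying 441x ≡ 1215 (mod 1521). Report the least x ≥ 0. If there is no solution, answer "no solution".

20

First find gcd(441, 1521):
1521 = 3*441 + 198
441 = 2*198 + 45
198 = 4*45 + 18
45 = 2*18 + 9
18 = 2*9 + 0
gcd = 9 and 9 | 1215, so solutions exist. Divide through by 9: 49x ≡ 135 (mod 169).
Now find 49⁻¹ mod 169:
169 = 3*49 + 22
49 = 2*22 + 5
22 = 4*5 + 2
5 = 2*2 + 1
2 = 2*1 + 0
Back-substitute:
1 = 5 − 2·2
1 = −2·22 + 9·5
1 = 9·49 − 20·22
1 = −20·169 + 69·49
So 49⁻¹ ≡ 69 (mod 169).
Then x ≡ 69·135 ≡ 20 (mod 169); the smallest non-negative solution is x = 20.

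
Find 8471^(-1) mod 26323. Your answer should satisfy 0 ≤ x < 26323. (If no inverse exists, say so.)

12178

Apply the Euclidean algorithm to 26323 and 8471:
26323 = 3*8471 + 910
8471 = 9*910 + 281
910 = 3*281 + 67
281 = 4*67 + 13
67 = 5*13 + 2
13 = 6*2 + 1
2 = 2*1 + 0
gcd = 1, so the inverse exists. Back-substitute:
1 = 13 − 6·2
1 = −6·67 + 31·13
1 = 31·281 − 130·67
1 = −130·910 + 421·281
1 = 421·8471 − 3919·910
1 = −3919·26323 + 12178·8471
So 8471·12178 ≡ 1 (mod 26323).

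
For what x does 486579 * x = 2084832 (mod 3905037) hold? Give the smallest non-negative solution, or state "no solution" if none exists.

First find gcd(486579, 3905037):
3905037 = 8*486579 + 12405
486579 = 39*12405 + 2784
12405 = 4*2784 + 1269
2784 = 2*1269 + 246
1269 = 5*246 + 39
246 = 6*39 + 12
39 = 3*12 + 3
12 = 4*3 + 0
gcd = 3 and 3 | 2084832, so solutions exist. Divide through by 3: 162193x ≡ 694944 (mod 1301679).
Now find 162193⁻¹ mod 1301679:
1301679 = 8*162193 + 4135
162193 = 39*4135 + 928
4135 = 4*928 + 423
928 = 2*423 + 82
423 = 5*82 + 13
82 = 6*13 + 4
13 = 3*4 + 1
4 = 4*1 + 0
Back-substitute:
1 = 13 − 3·4
1 = −3·82 + 19·13
1 = 19·423 − 98·82
1 = −98·928 + 215·423
1 = 215·4135 − 958·928
1 = −958·162193 + 37577·4135
1 = 37577·1301679 − 301574·162193
So 162193·(-301574) ≡ 1 (mod 1301679), i.e. 162193⁻¹ ≡ 1000105.
Then x ≡ 1000105·694944 ≡ 1087218 (mod 1301679); the smallest non-negative solution is x = 1087218.

1087218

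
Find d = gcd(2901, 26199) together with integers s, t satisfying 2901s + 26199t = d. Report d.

3

Apply Euclid's algorithm to 26199 and 2901:
26199 = 9×2901 + 90
2901 = 32×90 + 21
90 = 4×21 + 6
21 = 3×6 + 3
6 = 2×3 + 0
gcd(2901, 26199) = 3.
Working backward:
3 = 21 − 3·6
3 = −3·90 + 13·21
3 = 13·2901 − 419·90
3 = −419·26199 + 3784·2901
So 3 = (-419)·26199 + (3784)·2901.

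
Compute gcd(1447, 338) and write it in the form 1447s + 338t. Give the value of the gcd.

1

Euclidean algorithm:
1447 = 4·338 + 95
338 = 3·95 + 53
95 = 1·53 + 42
53 = 1·42 + 11
42 = 3·11 + 9
11 = 1·9 + 2
9 = 4·2 + 1
2 = 2·1 + 0
gcd(1447, 338) = 1.
Express as a combination:
1 = 9 − 4·2
1 = −4·11 + 5·9
1 = 5·42 − 19·11
1 = −19·53 + 24·42
1 = 24·95 − 43·53
1 = −43·338 + 153·95
1 = 153·1447 − 655·338
So 1 = (153)·1447 + (-655)·338.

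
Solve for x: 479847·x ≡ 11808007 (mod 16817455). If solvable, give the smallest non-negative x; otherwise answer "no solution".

First find gcd(479847, 16817455):
16817455 = 35·479847 + 22810
479847 = 21·22810 + 837
22810 = 27·837 + 211
837 = 3·211 + 204
211 = 1·204 + 7
204 = 29·7 + 1
7 = 7·1 + 0
gcd = 1, so a unique solution mod 16817455 exists.
Back-substitute for the Bézout coefficients:
1 = 204 − 29·7
1 = −29·211 + 30·204
1 = 30·837 − 119·211
1 = −119·22810 + 3243·837
1 = 3243·479847 − 68222·22810
1 = −68222·16817455 + 2391013·479847
So 479847·(2391013) ≡ 1 (mod 16817455), giving 479847⁻¹ ≡ 2391013.
x ≡ 479847⁻¹·11808007 ≡ 2391013·11808007 ≡ 5239456 (mod 16817455).

5239456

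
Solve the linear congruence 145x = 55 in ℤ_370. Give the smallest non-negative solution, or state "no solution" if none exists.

31

First find gcd(145, 370):
370 = 2×145 + 80
145 = 1×80 + 65
80 = 1×65 + 15
65 = 4×15 + 5
15 = 3×5 + 0
gcd = 5 and 5 | 55, so solutions exist. Divide through by 5: 29x ≡ 11 (mod 74).
Now find 29⁻¹ mod 74:
74 = 2*29 + 16
29 = 1*16 + 13
16 = 1*13 + 3
13 = 4*3 + 1
3 = 3*1 + 0
Back-substitute:
1 = 13 − 4·3
1 = −4·16 + 5·13
1 = 5·29 − 9·16
1 = −9·74 + 23·29
So 29⁻¹ ≡ 23 (mod 74).
Then x ≡ 23·11 ≡ 31 (mod 74); the smallest non-negative solution is x = 31.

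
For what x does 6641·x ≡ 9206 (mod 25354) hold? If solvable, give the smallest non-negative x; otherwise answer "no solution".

First find gcd(6641, 25354):
25354 = 3×6641 + 5431
6641 = 1×5431 + 1210
5431 = 4×1210 + 591
1210 = 2×591 + 28
591 = 21×28 + 3
28 = 9×3 + 1
3 = 3×1 + 0
gcd = 1, so a unique solution mod 25354 exists.
Back-substitute for the Bézout coefficients:
1 = 28 − 9·3
1 = −9·591 + 190·28
1 = 190·1210 − 389·591
1 = −389·5431 + 1746·1210
1 = 1746·6641 − 2135·5431
1 = −2135·25354 + 8151·6641
So 6641·(8151) ≡ 1 (mod 25354), giving 6641⁻¹ ≡ 8151.
x ≡ 6641⁻¹·9206 ≡ 8151·9206 ≡ 15620 (mod 25354).

15620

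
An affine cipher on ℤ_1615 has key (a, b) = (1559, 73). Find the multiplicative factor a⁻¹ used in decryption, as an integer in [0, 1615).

894

Apply the Euclidean algorithm to 1615 and 1559:
1615 = 1*1559 + 56
1559 = 27*56 + 47
56 = 1*47 + 9
47 = 5*9 + 2
9 = 4*2 + 1
2 = 2*1 + 0
gcd = 1, so the inverse exists. Back-substitute:
1 = 9 − 4·2
1 = −4·47 + 21·9
1 = 21·56 − 25·47
1 = −25·1559 + 696·56
1 = 696·1615 − 721·1559
So 1559·(-721) ≡ 1 (mod 1615), and -721 ≡ 894 (mod 1615).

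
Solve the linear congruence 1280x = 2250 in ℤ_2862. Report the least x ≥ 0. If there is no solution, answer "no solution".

639

First find gcd(1280, 2862):
2862 = 2·1280 + 302
1280 = 4·302 + 72
302 = 4·72 + 14
72 = 5·14 + 2
14 = 7·2 + 0
gcd = 2 and 2 | 2250, so solutions exist. Divide through by 2: 640x ≡ 1125 (mod 1431).
Now find 640⁻¹ mod 1431:
1431 = 2*640 + 151
640 = 4*151 + 36
151 = 4*36 + 7
36 = 5*7 + 1
7 = 7*1 + 0
Back-substitute:
1 = 36 − 5·7
1 = −5·151 + 21·36
1 = 21·640 − 89·151
1 = −89·1431 + 199·640
So 640⁻¹ ≡ 199 (mod 1431).
Then x ≡ 199·1125 ≡ 639 (mod 1431); the smallest non-negative solution is x = 639.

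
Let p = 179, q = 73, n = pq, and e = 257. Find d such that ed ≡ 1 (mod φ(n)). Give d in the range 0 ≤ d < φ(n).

9425

φ(n) = (p−1)(q−1) = 178·72 = 12816.
Need d with 257·d ≡ 1 (mod 12816). Apply the extended Euclidean algorithm:
12816 = 49×257 + 223
257 = 1×223 + 34
223 = 6×34 + 19
34 = 1×19 + 15
19 = 1×15 + 4
15 = 3×4 + 3
4 = 1×3 + 1
3 = 3×1 + 0
Back-substitute:
1 = 4 − 3
1 = −15 + 4·4
1 = 4·19 − 5·15
1 = −5·34 + 9·19
1 = 9·223 − 59·34
1 = −59·257 + 68·223
1 = 68·12816 − 3391·257
So 257·(-3391) ≡ 1 (mod 12816), hence d ≡ -3391 ≡ 9425 (mod 12816).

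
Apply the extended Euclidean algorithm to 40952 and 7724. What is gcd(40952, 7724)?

4

Repeated division:
40952 = 5·7724 + 2332
7724 = 3·2332 + 728
2332 = 3·728 + 148
728 = 4·148 + 136
148 = 1·136 + 12
136 = 11·12 + 4
12 = 3·4 + 0
gcd(40952, 7724) = 4.
Working backward:
4 = 136 − 11·12
4 = −11·148 + 12·136
4 = 12·728 − 59·148
4 = −59·2332 + 189·728
4 = 189·7724 − 626·2332
4 = −626·40952 + 3319·7724
So 4 = (-626)·40952 + (3319)·7724.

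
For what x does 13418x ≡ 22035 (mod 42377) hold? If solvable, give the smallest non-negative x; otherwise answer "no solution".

6536

First find gcd(13418, 42377):
42377 = 3×13418 + 2123
13418 = 6×2123 + 680
2123 = 3×680 + 83
680 = 8×83 + 16
83 = 5×16 + 3
16 = 5×3 + 1
3 = 3×1 + 0
gcd = 1, so a unique solution mod 42377 exists.
Back-substitute for the Bézout coefficients:
1 = 16 − 5·3
1 = −5·83 + 26·16
1 = 26·680 − 213·83
1 = −213·2123 + 665·680
1 = 665·13418 − 4203·2123
1 = −4203·42377 + 13274·13418
So 13418·(13274) ≡ 1 (mod 42377), giving 13418⁻¹ ≡ 13274.
x ≡ 13418⁻¹·22035 ≡ 13274·22035 ≡ 6536 (mod 42377).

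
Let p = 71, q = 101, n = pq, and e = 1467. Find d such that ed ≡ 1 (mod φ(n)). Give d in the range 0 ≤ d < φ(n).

3803

φ(n) = (p−1)(q−1) = 70·100 = 7000.
Need d with 1467·d ≡ 1 (mod 7000). Apply the extended Euclidean algorithm:
7000 = 4*1467 + 1132
1467 = 1*1132 + 335
1132 = 3*335 + 127
335 = 2*127 + 81
127 = 1*81 + 46
81 = 1*46 + 35
46 = 1*35 + 11
35 = 3*11 + 2
11 = 5*2 + 1
2 = 2*1 + 0
Back-substitute:
1 = 11 − 5·2
1 = −5·35 + 16·11
1 = 16·46 − 21·35
1 = −21·81 + 37·46
1 = 37·127 − 58·81
1 = −58·335 + 153·127
1 = 153·1132 − 517·335
1 = −517·1467 + 670·1132
1 = 670·7000 − 3197·1467
So 1467·(-3197) ≡ 1 (mod 7000), hence d ≡ -3197 ≡ 3803 (mod 7000).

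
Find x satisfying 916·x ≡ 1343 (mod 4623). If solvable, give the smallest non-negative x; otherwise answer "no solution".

1349

First find gcd(916, 4623):
4623 = 5·916 + 43
916 = 21·43 + 13
43 = 3·13 + 4
13 = 3·4 + 1
4 = 4·1 + 0
gcd = 1, so a unique solution mod 4623 exists.
Back-substitute for the Bézout coefficients:
1 = 13 − 3·4
1 = −3·43 + 10·13
1 = 10·916 − 213·43
1 = −213·4623 + 1075·916
So 916·(1075) ≡ 1 (mod 4623), giving 916⁻¹ ≡ 1075.
x ≡ 916⁻¹·1343 ≡ 1075·1343 ≡ 1349 (mod 4623).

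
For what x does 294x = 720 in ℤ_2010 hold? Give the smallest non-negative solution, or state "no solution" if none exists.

105

First find gcd(294, 2010):
2010 = 6×294 + 246
294 = 1×246 + 48
246 = 5×48 + 6
48 = 8×6 + 0
gcd = 6 and 6 | 720, so solutions exist. Divide through by 6: 49x ≡ 120 (mod 335).
Now find 49⁻¹ mod 335:
335 = 6·49 + 41
49 = 1·41 + 8
41 = 5·8 + 1
8 = 8·1 + 0
Back-substitute:
1 = 41 − 5·8
1 = −5·49 + 6·41
1 = 6·335 − 41·49
So 49·(-41) ≡ 1 (mod 335), i.e. 49⁻¹ ≡ 294.
Then x ≡ 294·120 ≡ 105 (mod 335); the smallest non-negative solution is x = 105.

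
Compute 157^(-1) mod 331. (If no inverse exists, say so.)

Apply the Euclidean algorithm to 331 and 157:
331 = 2·157 + 17
157 = 9·17 + 4
17 = 4·4 + 1
4 = 4·1 + 0
gcd = 1, so the inverse exists. Back-substitute:
1 = 17 − 4·4
1 = −4·157 + 37·17
1 = 37·331 − 78·157
So 157·(-78) ≡ 1 (mod 331), and -78 ≡ 253 (mod 331).

253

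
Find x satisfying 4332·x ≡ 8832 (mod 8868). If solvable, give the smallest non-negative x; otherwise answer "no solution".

First find gcd(4332, 8868):
8868 = 2·4332 + 204
4332 = 21·204 + 48
204 = 4·48 + 12
48 = 4·12 + 0
gcd = 12 and 12 | 8832, so solutions exist. Divide through by 12: 361x ≡ 736 (mod 739).
Now find 361⁻¹ mod 739:
739 = 2*361 + 17
361 = 21*17 + 4
17 = 4*4 + 1
4 = 4*1 + 0
Back-substitute:
1 = 17 − 4·4
1 = −4·361 + 85·17
1 = 85·739 − 174·361
So 361·(-174) ≡ 1 (mod 739), i.e. 361⁻¹ ≡ 565.
Then x ≡ 565·736 ≡ 522 (mod 739); the smallest non-negative solution is x = 522.

522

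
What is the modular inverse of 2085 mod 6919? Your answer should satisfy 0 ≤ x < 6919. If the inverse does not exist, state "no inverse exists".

Extended Euclidean algorithm:
6919 = 3*2085 + 664
2085 = 3*664 + 93
664 = 7*93 + 13
93 = 7*13 + 2
13 = 6*2 + 1
2 = 2*1 + 0
gcd = 1, so the inverse exists. Back-substitute:
1 = 13 − 6·2
1 = −6·93 + 43·13
1 = 43·664 − 307·93
1 = −307·2085 + 964·664
1 = 964·6919 − 3199·2085
Hence 2085⁻¹ ≡ -3199 ≡ 3720 (mod 6919).

3720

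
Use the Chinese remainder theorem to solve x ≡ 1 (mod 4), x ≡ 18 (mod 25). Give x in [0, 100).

Write x = 1 + 4·k. Then 4·k ≡ 18 − 1 ≡ 17 (mod 25).
Need 4⁻¹ mod 25. Extended Euclid on (25, 4):
25 = 6×4 + 1
4 = 4×1 + 0
Back-substitute:
1 = 25 − 6·4
4⁻¹ ≡ 19 (mod 25), so k ≡ 19·17 ≡ 23 (mod 25).
x = 1 + 4·23 = 93.

93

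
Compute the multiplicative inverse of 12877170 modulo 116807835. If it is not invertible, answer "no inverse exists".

Compute gcd(12877170, 116807835):
116807835 = 9×12877170 + 913305
12877170 = 14×913305 + 90900
913305 = 10×90900 + 4305
90900 = 21×4305 + 495
4305 = 8×495 + 345
495 = 1×345 + 150
345 = 2×150 + 45
150 = 3×45 + 15
45 = 3×15 + 0
The gcd is 15, not 1, hence no inverse exists.

no inverse exists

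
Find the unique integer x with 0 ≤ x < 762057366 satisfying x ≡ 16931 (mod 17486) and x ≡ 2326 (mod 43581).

Write x = 16931 + 17486·k. Then 17486·k ≡ 2326 − 16931 ≡ 28976 (mod 43581).
Need 17486⁻¹ mod 43581. Extended Euclid on (43581, 17486):
43581 = 2·17486 + 8609
17486 = 2·8609 + 268
8609 = 32·268 + 33
268 = 8·33 + 4
33 = 8·4 + 1
4 = 4·1 + 0
Back-substitute:
1 = 33 − 8·4
1 = −8·268 + 65·33
1 = 65·8609 − 2088·268
1 = −2088·17486 + 4241·8609
1 = 4241·43581 − 10570·17486
17486⁻¹ ≡ 33011 (mod 43581), so k ≡ 33011·28976 ≡ 10948 (mod 43581).
x = 16931 + 17486·10948 = 191453659.

191453659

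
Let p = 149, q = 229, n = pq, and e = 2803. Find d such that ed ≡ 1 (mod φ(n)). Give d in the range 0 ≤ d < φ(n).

13435

φ(n) = (p−1)(q−1) = 148·228 = 33744.
Need d with 2803·d ≡ 1 (mod 33744). Apply the extended Euclidean algorithm:
33744 = 12*2803 + 108
2803 = 25*108 + 103
108 = 1*103 + 5
103 = 20*5 + 3
5 = 1*3 + 2
3 = 1*2 + 1
2 = 2*1 + 0
Back-substitute:
1 = 3 − 2
1 = −5 + 2·3
1 = 2·103 − 41·5
1 = −41·108 + 43·103
1 = 43·2803 − 1116·108
1 = −1116·33744 + 13435·2803
So 2803·13435 ≡ 1 (mod 33744), hence d = 13435.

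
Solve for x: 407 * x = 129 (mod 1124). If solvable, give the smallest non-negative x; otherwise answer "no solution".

931

First find gcd(407, 1124):
1124 = 2·407 + 310
407 = 1·310 + 97
310 = 3·97 + 19
97 = 5·19 + 2
19 = 9·2 + 1
2 = 2·1 + 0
gcd = 1, so a unique solution mod 1124 exists.
Back-substitute for the Bézout coefficients:
1 = 19 − 9·2
1 = −9·97 + 46·19
1 = 46·310 − 147·97
1 = −147·407 + 193·310
1 = 193·1124 − 533·407
So 407·(-533) ≡ 1 (mod 1124), giving 407⁻¹ ≡ 591.
x ≡ 407⁻¹·129 ≡ 591·129 ≡ 931 (mod 1124).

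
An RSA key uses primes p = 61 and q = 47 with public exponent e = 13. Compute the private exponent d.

φ(n) = (p−1)(q−1) = 60·46 = 2760.
Need d with 13·d ≡ 1 (mod 2760). Apply the extended Euclidean algorithm:
2760 = 212*13 + 4
13 = 3*4 + 1
4 = 4*1 + 0
Back-substitute:
1 = 13 − 3·4
1 = −3·2760 + 637·13
So 13·637 ≡ 1 (mod 2760), hence d = 637.

637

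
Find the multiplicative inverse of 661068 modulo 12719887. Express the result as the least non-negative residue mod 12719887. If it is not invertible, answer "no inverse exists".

4196419

Extended Euclidean algorithm:
12719887 = 19·661068 + 159595
661068 = 4·159595 + 22688
159595 = 7·22688 + 779
22688 = 29·779 + 97
779 = 8·97 + 3
97 = 32·3 + 1
3 = 3·1 + 0
Since gcd(661068, 12719887) = 1, back-substitute to write 1 as a combination:
1 = 97 − 32·3
1 = −32·779 + 257·97
1 = 257·22688 − 7485·779
1 = −7485·159595 + 52652·22688
1 = 52652·661068 − 218093·159595
1 = −218093·12719887 + 4196419·661068
So 661068·4196419 ≡ 1 (mod 12719887).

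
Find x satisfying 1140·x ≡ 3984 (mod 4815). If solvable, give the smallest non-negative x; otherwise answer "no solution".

gcd(1140, 4815):
4815 = 4*1140 + 255
1140 = 4*255 + 120
255 = 2*120 + 15
120 = 8*15 + 0
gcd = 15, but 15 ∤ 3984, so the congruence has no solution.

no solution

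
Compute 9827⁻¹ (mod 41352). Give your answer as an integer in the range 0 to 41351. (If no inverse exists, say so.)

20939

Extended Euclidean algorithm:
41352 = 4·9827 + 2044
9827 = 4·2044 + 1651
2044 = 1·1651 + 393
1651 = 4·393 + 79
393 = 4·79 + 77
79 = 1·77 + 2
77 = 38·2 + 1
2 = 2·1 + 0
Since gcd(9827, 41352) = 1, back-substitute to write 1 as a combination:
1 = 77 − 38·2
1 = −38·79 + 39·77
1 = 39·393 − 194·79
1 = −194·1651 + 815·393
1 = 815·2044 − 1009·1651
1 = −1009·9827 + 4851·2044
1 = 4851·41352 − 20413·9827
Hence 9827⁻¹ ≡ -20413 ≡ 20939 (mod 41352).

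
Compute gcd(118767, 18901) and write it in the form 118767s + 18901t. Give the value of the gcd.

Euclidean algorithm:
118767 = 6*18901 + 5361
18901 = 3*5361 + 2818
5361 = 1*2818 + 2543
2818 = 1*2543 + 275
2543 = 9*275 + 68
275 = 4*68 + 3
68 = 22*3 + 2
3 = 1*2 + 1
2 = 2*1 + 0
gcd(118767, 18901) = 1.
Working backward:
1 = 3 − 2
1 = −68 + 23·3
1 = 23·275 − 93·68
1 = −93·2543 + 860·275
1 = 860·2818 − 953·2543
1 = −953·5361 + 1813·2818
1 = 1813·18901 − 6392·5361
1 = −6392·118767 + 40165·18901
So 1 = (-6392)·118767 + (40165)·18901.

1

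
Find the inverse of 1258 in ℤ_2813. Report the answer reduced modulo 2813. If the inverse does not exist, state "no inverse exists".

Apply the Euclidean algorithm to 2813 and 1258:
2813 = 2*1258 + 297
1258 = 4*297 + 70
297 = 4*70 + 17
70 = 4*17 + 2
17 = 8*2 + 1
2 = 2*1 + 0
The gcd is 1. Working backward:
1 = 17 − 8·2
1 = −8·70 + 33·17
1 = 33·297 − 140·70
1 = −140·1258 + 593·297
1 = 593·2813 − 1326·1258
Hence 1258⁻¹ ≡ -1326 ≡ 1487 (mod 2813).

1487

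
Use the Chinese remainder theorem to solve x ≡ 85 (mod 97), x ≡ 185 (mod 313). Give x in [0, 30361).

20843

Write x = 85 + 97·k. Then 97·k ≡ 185 − 85 ≡ 100 (mod 313).
Need 97⁻¹ mod 313. Extended Euclid on (313, 97):
313 = 3×97 + 22
97 = 4×22 + 9
22 = 2×9 + 4
9 = 2×4 + 1
4 = 4×1 + 0
Back-substitute:
1 = 9 − 2·4
1 = −2·22 + 5·9
1 = 5·97 − 22·22
1 = −22·313 + 71·97
97⁻¹ ≡ 71 (mod 313), so k ≡ 71·100 ≡ 214 (mod 313).
x = 85 + 97·214 = 20843.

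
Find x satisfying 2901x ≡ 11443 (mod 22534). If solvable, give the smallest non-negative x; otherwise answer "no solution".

First find gcd(2901, 22534):
22534 = 7×2901 + 2227
2901 = 1×2227 + 674
2227 = 3×674 + 205
674 = 3×205 + 59
205 = 3×59 + 28
59 = 2×28 + 3
28 = 9×3 + 1
3 = 3×1 + 0
gcd = 1, so a unique solution mod 22534 exists.
Back-substitute for the Bézout coefficients:
1 = 28 − 9·3
1 = −9·59 + 19·28
1 = 19·205 − 66·59
1 = −66·674 + 217·205
1 = 217·2227 − 717·674
1 = −717·2901 + 934·2227
1 = 934·22534 − 7255·2901
So 2901·(-7255) ≡ 1 (mod 22534), giving 2901⁻¹ ≡ 15279.
x ≡ 2901⁻¹·11443 ≡ 15279·11443 ≡ 18825 (mod 22534).

18825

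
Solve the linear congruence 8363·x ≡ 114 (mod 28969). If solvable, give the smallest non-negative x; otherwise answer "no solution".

17008

First find gcd(8363, 28969):
28969 = 3*8363 + 3880
8363 = 2*3880 + 603
3880 = 6*603 + 262
603 = 2*262 + 79
262 = 3*79 + 25
79 = 3*25 + 4
25 = 6*4 + 1
4 = 4*1 + 0
gcd = 1, so a unique solution mod 28969 exists.
Back-substitute for the Bézout coefficients:
1 = 25 − 6·4
1 = −6·79 + 19·25
1 = 19·262 − 63·79
1 = −63·603 + 145·262
1 = 145·3880 − 933·603
1 = −933·8363 + 2011·3880
1 = 2011·28969 − 6966·8363
So 8363·(-6966) ≡ 1 (mod 28969), giving 8363⁻¹ ≡ 22003.
x ≡ 8363⁻¹·114 ≡ 22003·114 ≡ 17008 (mod 28969).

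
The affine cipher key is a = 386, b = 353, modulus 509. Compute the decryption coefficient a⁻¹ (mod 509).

120

Apply the Euclidean algorithm to 509 and 386:
509 = 1·386 + 123
386 = 3·123 + 17
123 = 7·17 + 4
17 = 4·4 + 1
4 = 4·1 + 0
The gcd is 1. Working backward:
1 = 17 − 4·4
1 = −4·123 + 29·17
1 = 29·386 − 91·123
1 = −91·509 + 120·386
So 386·120 ≡ 1 (mod 509).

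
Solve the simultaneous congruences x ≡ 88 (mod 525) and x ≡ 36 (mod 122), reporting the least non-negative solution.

Write x = 88 + 525·k. Then 525·k ≡ 36 − 88 ≡ 70 (mod 122).
Need 525⁻¹ mod 122. Extended Euclid on (122, 37):
122 = 3·37 + 11
37 = 3·11 + 4
11 = 2·4 + 3
4 = 1·3 + 1
3 = 3·1 + 0
Back-substitute:
1 = 4 − 3
1 = −11 + 3·4
1 = 3·37 − 10·11
1 = −10·122 + 33·37
525⁻¹ ≡ 33 (mod 122), so k ≡ 33·70 ≡ 114 (mod 122).
x = 88 + 525·114 = 59938.

59938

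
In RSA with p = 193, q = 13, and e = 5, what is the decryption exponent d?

461

φ(n) = (p−1)(q−1) = 192·12 = 2304.
Need d with 5·d ≡ 1 (mod 2304). Apply the extended Euclidean algorithm:
2304 = 460*5 + 4
5 = 1*4 + 1
4 = 4*1 + 0
Back-substitute:
1 = 5 − 4
1 = −2304 + 461·5
So 5·461 ≡ 1 (mod 2304), hence d = 461.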